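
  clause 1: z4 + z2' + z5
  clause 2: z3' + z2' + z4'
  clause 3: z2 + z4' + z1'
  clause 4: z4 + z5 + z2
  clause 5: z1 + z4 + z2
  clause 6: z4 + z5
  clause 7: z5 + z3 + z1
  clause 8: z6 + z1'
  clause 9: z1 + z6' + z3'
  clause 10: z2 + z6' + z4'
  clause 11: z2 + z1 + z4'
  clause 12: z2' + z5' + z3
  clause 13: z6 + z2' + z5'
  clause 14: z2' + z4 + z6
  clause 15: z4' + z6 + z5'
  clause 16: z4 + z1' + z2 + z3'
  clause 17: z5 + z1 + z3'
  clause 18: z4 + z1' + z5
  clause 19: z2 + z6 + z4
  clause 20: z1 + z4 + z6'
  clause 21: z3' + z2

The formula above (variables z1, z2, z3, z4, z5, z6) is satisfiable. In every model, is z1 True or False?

True

Suppose z1 = 0.
Branch on z4: set z4 = 1.
(z2) alone gives z2 = 1.
(z3') alone gives z3 = 0.
(z5) alone gives z5 = 1.
That conflicts with the unit clause (z5').
Backtrack on z4: now try z4 = 0.
(z2) alone gives z2 = 1.
(z5) alone gives z5 = 1.
(z3) alone gives z3 = 1.
(z6') alone gives z6 = 0.
That conflicts with the unit clause (z6).
Either choice for z4 ends in contradiction.
So every satisfying assignment has z1 = True.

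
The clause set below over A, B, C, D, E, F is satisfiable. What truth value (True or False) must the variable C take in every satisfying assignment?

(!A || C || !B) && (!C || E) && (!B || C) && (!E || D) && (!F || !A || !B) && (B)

True

Suppose C = false.
(!B) alone gives B = false.
That conflicts with the unit clause (B).
So every satisfying assignment has C = True.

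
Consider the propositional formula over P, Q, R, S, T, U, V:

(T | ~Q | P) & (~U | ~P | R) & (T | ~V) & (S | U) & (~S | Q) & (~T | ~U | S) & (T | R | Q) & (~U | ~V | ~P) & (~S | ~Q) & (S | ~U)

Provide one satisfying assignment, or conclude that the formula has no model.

Suppose T = 1.
Suppose S = 1.
(Q) alone gives Q = 1.
That conflicts with the unit clause (~Q).
That branch fails; take S = 0 instead.
(U) alone gives U = 1.
That conflicts with the unit clause (~U).
Either choice for S ends in contradiction.
That branch fails; take T = 0 instead.
(~V) alone gives V = 0.
Suppose Q = 0.
(~S) alone gives S = 0.
(U) alone gives U = 1.
That conflicts with the unit clause (~U).
That branch fails; take Q = 1 instead.
(P) alone gives P = 1.
(~S) alone gives S = 0.
(U) alone gives U = 1.
That conflicts with the unit clause (~U).
Either choice for Q ends in contradiction.
Either choice for T ends in contradiction.

UNSATISFIABLE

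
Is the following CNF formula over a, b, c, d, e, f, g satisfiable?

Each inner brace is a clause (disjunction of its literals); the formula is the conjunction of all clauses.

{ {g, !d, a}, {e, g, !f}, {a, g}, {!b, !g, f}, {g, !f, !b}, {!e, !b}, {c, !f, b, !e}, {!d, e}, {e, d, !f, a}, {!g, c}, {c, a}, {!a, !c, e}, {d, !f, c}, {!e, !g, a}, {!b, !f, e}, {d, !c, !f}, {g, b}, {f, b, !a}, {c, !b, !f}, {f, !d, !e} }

Suppose a = false.
(g) alone gives g = true.
(c) alone gives c = true.
(!e) alone gives e = false.
(!d) alone gives d = false.
(!f) alone gives f = false.
(!b) alone gives b = false.
This assignment satisfies each clause.
A satisfying assignment: a: false; b: false; c: true; d: false; e: false; f: false; g: true.

Yes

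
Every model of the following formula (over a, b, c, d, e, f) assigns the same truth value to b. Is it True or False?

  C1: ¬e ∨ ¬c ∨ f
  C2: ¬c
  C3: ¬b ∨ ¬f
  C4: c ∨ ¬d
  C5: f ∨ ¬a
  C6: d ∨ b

Suppose b = False.
The clause (¬c) is unit, so c = False.
The clause (¬d) is unit, so d = False.
That conflicts with the unit clause (d).
So every satisfying assignment has b = True.

True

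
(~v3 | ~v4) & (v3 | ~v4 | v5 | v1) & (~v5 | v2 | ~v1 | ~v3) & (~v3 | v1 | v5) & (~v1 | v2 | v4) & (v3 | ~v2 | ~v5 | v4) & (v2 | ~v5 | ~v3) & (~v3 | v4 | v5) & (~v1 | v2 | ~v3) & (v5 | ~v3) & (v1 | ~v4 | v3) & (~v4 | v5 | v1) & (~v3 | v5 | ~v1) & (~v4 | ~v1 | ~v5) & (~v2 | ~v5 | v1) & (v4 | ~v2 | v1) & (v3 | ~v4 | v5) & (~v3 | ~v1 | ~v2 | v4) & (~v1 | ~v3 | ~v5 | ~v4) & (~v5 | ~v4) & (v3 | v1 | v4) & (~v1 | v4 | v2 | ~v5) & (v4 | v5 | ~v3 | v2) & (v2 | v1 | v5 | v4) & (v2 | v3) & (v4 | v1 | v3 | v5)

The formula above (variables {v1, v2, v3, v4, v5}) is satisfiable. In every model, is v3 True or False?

False

Suppose v3 = 1.
Unit clause (~v4) forces v4 = 0.
Unit clause (v5) forces v5 = 1.
Unit clause (v2) forces v2 = 1.
Unit clause (v1) forces v1 = 1.
That conflicts with the unit clause (~v1).
So every satisfying assignment has v3 = False.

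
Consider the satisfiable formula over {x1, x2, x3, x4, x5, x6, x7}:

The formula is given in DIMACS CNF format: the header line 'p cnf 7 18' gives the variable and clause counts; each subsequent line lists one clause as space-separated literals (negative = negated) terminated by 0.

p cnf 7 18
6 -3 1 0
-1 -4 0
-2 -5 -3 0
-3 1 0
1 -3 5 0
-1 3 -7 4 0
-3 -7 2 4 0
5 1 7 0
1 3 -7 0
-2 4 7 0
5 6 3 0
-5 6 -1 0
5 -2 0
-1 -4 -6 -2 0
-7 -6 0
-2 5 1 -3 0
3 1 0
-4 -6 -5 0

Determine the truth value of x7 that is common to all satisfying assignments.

False

Suppose x7 = True.
(¬x6) alone gives x6 = False.
Suppose x3 = False.
(x1) alone gives x1 = True.
(¬x4) alone gives x4 = False.
Now (x4) is unsatisfied and unit — conflict.
Backtrack on x3: now try x3 = True.
(x1) alone gives x1 = True.
(¬x4) alone gives x4 = False.
(x2) alone gives x2 = True.
(¬x5) alone gives x5 = False.
Now (x5) is unsatisfied and unit — conflict.
Either choice for x3 ends in contradiction.
So every satisfying assignment has x7 = False.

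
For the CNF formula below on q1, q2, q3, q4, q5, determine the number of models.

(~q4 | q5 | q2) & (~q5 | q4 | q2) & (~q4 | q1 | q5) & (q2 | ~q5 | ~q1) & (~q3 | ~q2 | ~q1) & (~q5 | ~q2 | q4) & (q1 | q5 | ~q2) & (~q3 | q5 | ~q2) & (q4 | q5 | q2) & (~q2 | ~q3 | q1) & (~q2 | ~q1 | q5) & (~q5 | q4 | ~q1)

4

There are 2^5 = 32 truth assignments over (q1, q2, q3, q4, q5).
Split on q3. With q3 = 1, the clauses containing q3 are satisfied and ~q3 drops from the rest; 1 of the 2^4 = 16 assignments to the other variables satisfy what remains.
With q3 = 0, by the same count on the reduced clause set, 3 assignments work.
Total: 1 + 3 = 4.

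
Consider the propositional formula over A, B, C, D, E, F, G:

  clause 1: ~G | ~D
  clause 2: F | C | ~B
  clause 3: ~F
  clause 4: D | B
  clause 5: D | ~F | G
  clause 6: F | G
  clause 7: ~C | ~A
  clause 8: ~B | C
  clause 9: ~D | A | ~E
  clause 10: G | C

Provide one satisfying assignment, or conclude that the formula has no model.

(~F) alone gives F = 0.
(G) alone gives G = 1.
(~D) alone gives D = 0.
(B) alone gives B = 1.
(C) alone gives C = 1.
(~A) alone gives A = 0.
No clause remains; E is free.

A=0,  B=1,  C=1,  D=0,  E=0,  F=0,  G=1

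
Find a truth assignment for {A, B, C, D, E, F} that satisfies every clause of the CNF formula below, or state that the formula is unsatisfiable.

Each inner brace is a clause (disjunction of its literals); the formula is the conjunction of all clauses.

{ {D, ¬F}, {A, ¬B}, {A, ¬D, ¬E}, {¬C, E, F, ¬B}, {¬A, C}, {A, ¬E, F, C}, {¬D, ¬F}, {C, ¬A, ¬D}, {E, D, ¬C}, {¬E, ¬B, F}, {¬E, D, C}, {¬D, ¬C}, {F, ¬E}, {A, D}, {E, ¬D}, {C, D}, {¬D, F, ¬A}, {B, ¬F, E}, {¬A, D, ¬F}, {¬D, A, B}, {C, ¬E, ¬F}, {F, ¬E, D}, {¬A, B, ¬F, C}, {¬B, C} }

UNSATISFIABLE

Case D = True:
Unit clause (¬F) forces F = False.
Unit clause (¬C) forces C = False.
Unit clause (¬A) forces A = False.
Unit clause (¬B) forces B = False.
That conflicts with the unit clause (B).
Undo D and try D = False.
Unit clause (¬F) forces F = False.
Unit clause (¬E) forces E = False.
Unit clause (¬C) forces C = False.
That conflicts with the unit clause (C).
Neither D = True nor D = False works.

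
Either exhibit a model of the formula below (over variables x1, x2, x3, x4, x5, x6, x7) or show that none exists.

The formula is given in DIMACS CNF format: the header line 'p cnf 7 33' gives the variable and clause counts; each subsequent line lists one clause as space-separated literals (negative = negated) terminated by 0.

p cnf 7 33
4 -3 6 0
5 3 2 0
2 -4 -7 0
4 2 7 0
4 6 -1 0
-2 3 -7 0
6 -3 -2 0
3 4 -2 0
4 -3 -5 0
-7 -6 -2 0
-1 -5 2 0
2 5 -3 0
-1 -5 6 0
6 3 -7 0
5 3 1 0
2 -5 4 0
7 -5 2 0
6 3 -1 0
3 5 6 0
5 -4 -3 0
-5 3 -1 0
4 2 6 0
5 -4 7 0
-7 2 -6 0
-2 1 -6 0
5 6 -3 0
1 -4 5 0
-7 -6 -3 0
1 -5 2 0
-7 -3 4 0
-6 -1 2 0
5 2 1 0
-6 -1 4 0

Branch on x4: set x4 = True.
Branch on x2: set x2 = True.
Branch on x3: set x3 = True.
Unit clause (x6) forces x6 = True.
Unit clause (¬x7) forces x7 = False.
Unit clause (x5) forces x5 = True.
Unit clause (x1) forces x1 = True.
This assignment satisfies each clause.

x1 ↦ True, x2 ↦ True, x3 ↦ True, x4 ↦ True, x5 ↦ True, x6 ↦ True, x7 ↦ False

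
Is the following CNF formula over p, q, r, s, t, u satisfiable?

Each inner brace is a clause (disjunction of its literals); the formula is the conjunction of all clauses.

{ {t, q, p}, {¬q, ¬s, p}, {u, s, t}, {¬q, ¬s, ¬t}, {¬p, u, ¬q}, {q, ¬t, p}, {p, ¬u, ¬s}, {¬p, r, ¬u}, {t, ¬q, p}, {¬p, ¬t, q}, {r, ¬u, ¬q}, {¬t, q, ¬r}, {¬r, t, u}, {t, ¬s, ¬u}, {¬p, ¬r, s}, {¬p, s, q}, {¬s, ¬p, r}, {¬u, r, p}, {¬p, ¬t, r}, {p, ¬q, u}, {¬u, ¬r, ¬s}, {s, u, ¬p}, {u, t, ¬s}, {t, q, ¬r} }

Try t = True.
Try q = True.
The clause (¬s) is unit, so s = False.
Try p = False.
The clause (u) is unit, so u = True.
The clause (r) is unit, so r = True.
This assignment satisfies each clause.
A satisfying assignment: p: False, q: True, r: True, s: False, t: True, u: True.

Yes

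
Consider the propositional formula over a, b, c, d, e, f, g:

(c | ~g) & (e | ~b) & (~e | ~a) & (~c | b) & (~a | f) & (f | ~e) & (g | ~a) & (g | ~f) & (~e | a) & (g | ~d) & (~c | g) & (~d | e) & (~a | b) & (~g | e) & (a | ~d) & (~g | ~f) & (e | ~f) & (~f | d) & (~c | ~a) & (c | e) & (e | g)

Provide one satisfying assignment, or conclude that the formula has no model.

UNSATISFIABLE

Suppose c = 1.
(b) alone gives b = 1.
(e) alone gives e = 1.
(~a) alone gives a = 0.
That conflicts with the unit clause (a).
That branch fails; take c = 0 instead.
(~g) alone gives g = 0.
(~a) alone gives a = 0.
(~f) alone gives f = 0.
(~e) alone gives e = 0.
That conflicts with the unit clause (e).
Both values of c lead to a conflict.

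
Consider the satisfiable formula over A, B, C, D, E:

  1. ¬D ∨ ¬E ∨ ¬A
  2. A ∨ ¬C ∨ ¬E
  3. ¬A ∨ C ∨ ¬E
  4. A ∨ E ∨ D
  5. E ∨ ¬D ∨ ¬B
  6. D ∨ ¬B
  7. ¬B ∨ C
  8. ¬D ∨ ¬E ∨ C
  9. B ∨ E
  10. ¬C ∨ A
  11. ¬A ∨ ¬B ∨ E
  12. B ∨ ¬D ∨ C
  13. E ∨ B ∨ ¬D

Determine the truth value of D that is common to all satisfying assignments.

Suppose D = True.
Branch on E: set E = False.
(¬B) alone gives B = False.
That conflicts with the unit clause (B).
So E must be the other value — set E = True.
(¬A) alone gives A = False.
(¬C) alone gives C = False.
That conflicts with the unit clause (C).
Either choice for E ends in contradiction.
So every satisfying assignment has D = False.

False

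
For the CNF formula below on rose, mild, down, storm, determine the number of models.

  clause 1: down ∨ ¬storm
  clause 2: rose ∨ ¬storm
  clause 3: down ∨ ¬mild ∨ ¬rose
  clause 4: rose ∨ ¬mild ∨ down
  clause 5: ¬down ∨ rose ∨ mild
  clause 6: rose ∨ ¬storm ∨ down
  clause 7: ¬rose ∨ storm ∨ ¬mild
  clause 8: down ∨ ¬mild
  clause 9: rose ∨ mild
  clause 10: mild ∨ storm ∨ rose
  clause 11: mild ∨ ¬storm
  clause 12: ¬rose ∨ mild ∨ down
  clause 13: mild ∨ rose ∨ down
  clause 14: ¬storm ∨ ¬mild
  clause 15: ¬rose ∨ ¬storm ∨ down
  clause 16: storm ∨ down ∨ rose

2

There are 2^4 = 16 truth assignments over (rose, mild, down, storm).
Check each against the 16 clauses (columns in the order rose, mild, down, storm):
  F F F F  ✗ fails (rose ∨ mild)
  F F F T  ✗ fails (down ∨ ¬storm)
  F F T F  ✗ fails (¬down ∨ rose ∨ mild)
  F F T T  ✗ fails (rose ∨ ¬storm)
  F T F F  ✗ fails (rose ∨ ¬mild ∨ down)
  F T F T  ✗ fails (down ∨ ¬storm)
  F T T F  ✓ satisfies all
  F T T T  ✗ fails (rose ∨ ¬storm)
  T F F F  ✗ fails (¬rose ∨ mild ∨ down)
  T F F T  ✗ fails (down ∨ ¬storm)
  T F T F  ✓ satisfies all
  T F T T  ✗ fails (mild ∨ ¬storm)
  T T F F  ✗ fails (down ∨ ¬mild ∨ ¬rose)
  T T F T  ✗ fails (down ∨ ¬storm)
  T T T F  ✗ fails (¬rose ∨ storm ∨ ¬mild)
  T T T T  ✗ fails (¬storm ∨ ¬mild)
2 of the 16 rows are models.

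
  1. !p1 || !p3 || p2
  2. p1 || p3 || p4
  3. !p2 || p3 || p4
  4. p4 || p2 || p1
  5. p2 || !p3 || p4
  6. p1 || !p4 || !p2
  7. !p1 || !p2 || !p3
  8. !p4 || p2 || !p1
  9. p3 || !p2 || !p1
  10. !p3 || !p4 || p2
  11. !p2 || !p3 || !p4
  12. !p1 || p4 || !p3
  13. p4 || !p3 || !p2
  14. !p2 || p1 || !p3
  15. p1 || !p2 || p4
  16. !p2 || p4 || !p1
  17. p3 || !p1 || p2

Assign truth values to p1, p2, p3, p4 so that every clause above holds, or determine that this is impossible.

p1 ↦ false,  p2 ↦ false,  p3 ↦ false,  p4 ↦ true

Branch on p1: set p1 = false.
Branch on p3: set p3 = false.
From the singleton clause (p4), p4 = true.
From the singleton clause (!p2), p2 = false.
This assignment satisfies each clause.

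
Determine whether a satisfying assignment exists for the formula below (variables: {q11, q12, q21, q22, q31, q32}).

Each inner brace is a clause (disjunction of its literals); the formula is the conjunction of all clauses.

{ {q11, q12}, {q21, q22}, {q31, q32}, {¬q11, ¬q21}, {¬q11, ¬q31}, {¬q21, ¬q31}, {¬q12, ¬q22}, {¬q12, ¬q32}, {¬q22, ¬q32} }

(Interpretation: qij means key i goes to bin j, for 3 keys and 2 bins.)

No

Suppose q11 = True.
From the singleton clause (¬q21), q21 = False.
From the singleton clause (q22), q22 = True.
From the singleton clause (¬q31), q31 = False.
From the singleton clause (q32), q32 = True.
But (¬q32) is also a unit clause — contradiction.
Undo q11 and try q11 = False.
From the singleton clause (q12), q12 = True.
From the singleton clause (¬q22), q22 = False.
From the singleton clause (q21), q21 = True.
From the singleton clause (¬q31), q31 = False.
From the singleton clause (q32), q32 = True.
But (¬q32) is also a unit clause — contradiction.
Either choice for q11 ends in contradiction.
No assignment satisfies every clause.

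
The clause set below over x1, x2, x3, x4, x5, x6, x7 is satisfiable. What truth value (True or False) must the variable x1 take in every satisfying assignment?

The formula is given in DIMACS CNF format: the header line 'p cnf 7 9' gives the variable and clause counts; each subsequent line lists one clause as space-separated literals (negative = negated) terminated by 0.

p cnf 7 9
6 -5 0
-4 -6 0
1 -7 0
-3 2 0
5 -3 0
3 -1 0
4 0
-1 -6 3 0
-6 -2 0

False

Suppose x1 = True.
From the singleton clause (x3), x3 = True.
From the singleton clause (x2), x2 = True.
From the singleton clause (x5), x5 = True.
From the singleton clause (x6), x6 = True.
Now (¬x6) is unsatisfied and unit — conflict.
So every satisfying assignment has x1 = False.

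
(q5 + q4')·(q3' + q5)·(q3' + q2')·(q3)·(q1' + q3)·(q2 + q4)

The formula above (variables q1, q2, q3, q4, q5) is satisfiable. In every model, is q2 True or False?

False

Suppose q2 = 1.
From the singleton clause (q3'), q3 = 0.
But (q3) is also a unit clause — contradiction.
So every satisfying assignment has q2 = False.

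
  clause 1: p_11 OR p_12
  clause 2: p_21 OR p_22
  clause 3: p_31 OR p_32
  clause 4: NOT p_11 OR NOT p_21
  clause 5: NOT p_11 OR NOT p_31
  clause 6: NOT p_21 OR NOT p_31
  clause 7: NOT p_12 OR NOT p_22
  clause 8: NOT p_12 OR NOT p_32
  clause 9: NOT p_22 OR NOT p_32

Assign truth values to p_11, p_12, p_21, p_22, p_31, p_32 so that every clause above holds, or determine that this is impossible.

Branch on p_11: set p_11 = true.
Unit clause (NOT p_21) forces p_21 = false.
Unit clause (p_22) forces p_22 = true.
Unit clause (NOT p_31) forces p_31 = false.
Unit clause (p_32) forces p_32 = true.
That conflicts with the unit clause (NOT p_32).
Backtrack on p_11: now try p_11 = false.
Unit clause (p_12) forces p_12 = true.
Unit clause (NOT p_22) forces p_22 = false.
Unit clause (p_21) forces p_21 = true.
Unit clause (NOT p_31) forces p_31 = false.
Unit clause (p_32) forces p_32 = true.
That conflicts with the unit clause (NOT p_32).
Both values of p_11 lead to a conflict.

UNSATISFIABLE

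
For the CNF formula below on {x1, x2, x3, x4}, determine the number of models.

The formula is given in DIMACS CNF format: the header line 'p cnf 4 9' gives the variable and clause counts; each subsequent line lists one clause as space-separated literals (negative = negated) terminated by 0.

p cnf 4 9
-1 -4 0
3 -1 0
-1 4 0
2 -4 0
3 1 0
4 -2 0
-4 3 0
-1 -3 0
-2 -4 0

1

There are 2^4 = 16 truth assignments over (x1, x2, x3, x4).
Check each against the 9 clauses (columns in the order x1, x2, x3, x4):
  F F F F  ✗ fails (x3 ∨ x1)
  F F F T  ✗ fails (x2 ∨ ¬x4)
  F F T F  ✓ satisfies all
  F F T T  ✗ fails (x2 ∨ ¬x4)
  F T F F  ✗ fails (x3 ∨ x1)
  F T F T  ✗ fails (x3 ∨ x1)
  F T T F  ✗ fails (x4 ∨ ¬x2)
  F T T T  ✗ fails (¬x2 ∨ ¬x4)
  T F F F  ✗ fails (x3 ∨ ¬x1)
  T F F T  ✗ fails (¬x1 ∨ ¬x4)
  T F T F  ✗ fails (¬x1 ∨ x4)
  T F T T  ✗ fails (¬x1 ∨ ¬x4)
  T T F F  ✗ fails (x3 ∨ ¬x1)
  T T F T  ✗ fails (¬x1 ∨ ¬x4)
  T T T F  ✗ fails (¬x1 ∨ x4)
  T T T T  ✗ fails (¬x1 ∨ ¬x4)
1 of the 16 rows is a model.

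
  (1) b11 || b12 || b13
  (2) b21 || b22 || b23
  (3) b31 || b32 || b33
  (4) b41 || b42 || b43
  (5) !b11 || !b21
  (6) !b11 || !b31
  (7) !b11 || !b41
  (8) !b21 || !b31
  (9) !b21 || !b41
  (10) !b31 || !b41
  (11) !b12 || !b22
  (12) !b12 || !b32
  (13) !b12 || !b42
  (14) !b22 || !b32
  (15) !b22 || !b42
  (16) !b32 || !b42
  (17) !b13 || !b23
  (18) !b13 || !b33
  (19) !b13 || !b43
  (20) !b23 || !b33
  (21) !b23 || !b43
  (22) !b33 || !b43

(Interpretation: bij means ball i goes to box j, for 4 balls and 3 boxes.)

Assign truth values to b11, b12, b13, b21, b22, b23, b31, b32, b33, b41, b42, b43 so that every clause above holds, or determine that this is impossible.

UNSATISFIABLE

Suppose b11 = false.
Suppose b12 = true.
Unit clause (!b22) forces b22 = false.
Unit clause (!b32) forces b32 = false.
Unit clause (!b42) forces b42 = false.
Suppose b21 = true.
Unit clause (!b31) forces b31 = false.
Unit clause (b33) forces b33 = true.
Unit clause (!b41) forces b41 = false.
Unit clause (b43) forces b43 = true.
That conflicts with the unit clause (!b43).
That branch fails; take b21 = false instead.
Unit clause (b23) forces b23 = true.
Unit clause (!b13) forces b13 = false.
Unit clause (!b33) forces b33 = false.
Unit clause (b31) forces b31 = true.
Unit clause (!b41) forces b41 = false.
Unit clause (b43) forces b43 = true.
That conflicts with the unit clause (!b43).
Both values of b21 lead to a conflict.
That branch fails; take b12 = false instead.
Unit clause (b13) forces b13 = true.
Unit clause (!b23) forces b23 = false.
Unit clause (!b33) forces b33 = false.
Unit clause (!b43) forces b43 = false.
Suppose b21 = true.
Unit clause (!b31) forces b31 = false.
Unit clause (b32) forces b32 = true.
Unit clause (!b41) forces b41 = false.
Unit clause (b42) forces b42 = true.
That conflicts with the unit clause (!b42).
That branch fails; take b21 = false instead.
Unit clause (b22) forces b22 = true.
Unit clause (!b32) forces b32 = false.
Unit clause (b31) forces b31 = true.
Unit clause (!b41) forces b41 = false.
Unit clause (b42) forces b42 = true.
That conflicts with the unit clause (!b42).
Both values of b21 lead to a conflict.
Both values of b12 lead to a conflict.
That branch fails; take b11 = true instead.
Unit clause (!b21) forces b21 = false.
Unit clause (!b31) forces b31 = false.
Unit clause (!b41) forces b41 = false.
Suppose b22 = true.
Unit clause (!b12) forces b12 = false.
Unit clause (!b32) forces b32 = false.
Unit clause (b33) forces b33 = true.
Unit clause (!b42) forces b42 = false.
Unit clause (b43) forces b43 = true.
That conflicts with the unit clause (!b43).
That branch fails; take b22 = false instead.
Unit clause (b23) forces b23 = true.
Unit clause (!b13) forces b13 = false.
Unit clause (!b33) forces b33 = false.
Unit clause (b32) forces b32 = true.
Unit clause (!b12) forces b12 = false.
Unit clause (!b42) forces b42 = false.
Unit clause (b43) forces b43 = true.
That conflicts with the unit clause (!b43).
Both values of b22 lead to a conflict.
Both values of b11 lead to a conflict.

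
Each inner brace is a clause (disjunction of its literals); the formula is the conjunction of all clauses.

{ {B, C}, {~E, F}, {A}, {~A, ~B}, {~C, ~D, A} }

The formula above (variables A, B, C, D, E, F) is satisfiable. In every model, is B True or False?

False

Suppose B = 1.
The clause (A) is unit, so A = 1.
Now (~A) is unsatisfied and unit — conflict.
So every satisfying assignment has B = False.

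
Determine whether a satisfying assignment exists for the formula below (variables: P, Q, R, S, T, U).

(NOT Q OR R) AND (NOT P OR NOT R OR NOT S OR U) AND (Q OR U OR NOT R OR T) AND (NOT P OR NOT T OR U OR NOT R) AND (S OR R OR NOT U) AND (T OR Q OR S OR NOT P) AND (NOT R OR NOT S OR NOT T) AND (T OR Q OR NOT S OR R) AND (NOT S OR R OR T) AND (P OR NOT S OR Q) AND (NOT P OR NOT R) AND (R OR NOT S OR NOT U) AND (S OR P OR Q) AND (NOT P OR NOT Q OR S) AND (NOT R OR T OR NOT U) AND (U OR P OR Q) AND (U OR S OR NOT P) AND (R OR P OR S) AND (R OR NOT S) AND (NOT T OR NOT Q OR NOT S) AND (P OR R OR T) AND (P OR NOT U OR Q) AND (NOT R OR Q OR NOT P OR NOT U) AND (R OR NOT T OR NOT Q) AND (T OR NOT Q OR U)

Satisfiable

Suppose Q = true.
From the singleton clause (R), R = true.
From the singleton clause (NOT P), P = false.
Suppose S = false.
Suppose T = true.
All clauses hold; U can take either value.
A satisfying assignment: P: false, Q: true, R: true, S: false, T: true, U: false.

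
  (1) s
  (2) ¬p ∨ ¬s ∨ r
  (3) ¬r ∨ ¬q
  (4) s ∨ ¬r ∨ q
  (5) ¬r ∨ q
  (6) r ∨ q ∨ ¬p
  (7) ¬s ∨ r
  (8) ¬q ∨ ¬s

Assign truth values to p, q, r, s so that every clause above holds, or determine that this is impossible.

The clause (s) is unit, so s = True.
The clause (r) is unit, so r = True.
The clause (¬q) is unit, so q = False.
Now (q) is unsatisfied and unit — conflict.

UNSATISFIABLE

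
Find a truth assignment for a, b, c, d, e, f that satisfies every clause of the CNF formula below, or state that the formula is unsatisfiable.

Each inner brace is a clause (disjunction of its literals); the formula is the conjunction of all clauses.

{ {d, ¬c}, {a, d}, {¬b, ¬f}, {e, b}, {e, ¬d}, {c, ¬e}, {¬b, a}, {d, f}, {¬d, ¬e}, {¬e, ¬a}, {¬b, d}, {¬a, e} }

UNSATISFIABLE

Suppose d = True.
The clause (e) is unit, so e = True.
Now (¬e) is unsatisfied and unit — conflict.
Undo d and try d = False.
The clause (¬c) is unit, so c = False.
The clause (a) is unit, so a = True.
The clause (¬e) is unit, so e = False.
Now (e) is unsatisfied and unit — conflict.
Both values of d lead to a conflict.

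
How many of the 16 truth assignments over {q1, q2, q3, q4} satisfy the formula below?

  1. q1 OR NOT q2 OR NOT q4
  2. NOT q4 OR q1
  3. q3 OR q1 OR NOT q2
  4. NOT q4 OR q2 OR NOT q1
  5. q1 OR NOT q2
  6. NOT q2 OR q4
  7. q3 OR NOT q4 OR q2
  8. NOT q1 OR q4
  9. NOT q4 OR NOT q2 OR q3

3

There are 2^4 = 16 truth assignments over (q1, q2, q3, q4).
Split on q1. With q1 = true, the clauses containing q1 are satisfied and NOT q1 drops from the rest; 1 of the 2^3 = 8 assignments to the other variables satisfy what remains.
With q1 = false, by the same count on the reduced clause set, 2 assignments work.
Total: 1 + 2 = 3.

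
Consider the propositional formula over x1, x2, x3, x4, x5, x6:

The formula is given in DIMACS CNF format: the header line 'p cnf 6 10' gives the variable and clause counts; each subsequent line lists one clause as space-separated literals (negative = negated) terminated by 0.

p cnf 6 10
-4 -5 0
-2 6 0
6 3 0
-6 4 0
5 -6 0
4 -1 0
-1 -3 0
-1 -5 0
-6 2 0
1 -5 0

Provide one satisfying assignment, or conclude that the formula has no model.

Suppose x4 = True.
The clause (¬x5) is unit, so x5 = False.
The clause (¬x6) is unit, so x6 = False.
The clause (¬x2) is unit, so x2 = False.
The clause (x3) is unit, so x3 = True.
The clause (¬x1) is unit, so x1 = False.
Every clause now holds.

x1=False; x2=False; x3=True; x4=True; x5=False; x6=False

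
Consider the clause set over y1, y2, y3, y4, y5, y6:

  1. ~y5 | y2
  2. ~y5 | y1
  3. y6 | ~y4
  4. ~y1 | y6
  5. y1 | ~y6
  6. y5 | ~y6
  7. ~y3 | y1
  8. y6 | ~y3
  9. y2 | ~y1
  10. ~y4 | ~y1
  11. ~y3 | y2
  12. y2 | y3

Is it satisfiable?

Case y5 = 0:
Unit clause (~y6) forces y6 = 0.
Unit clause (~y4) forces y4 = 0.
Unit clause (~y1) forces y1 = 0.
Unit clause (~y3) forces y3 = 0.
Unit clause (y2) forces y2 = 1.
This assignment satisfies each clause.
A satisfying assignment: y1: 0,  y2: 1,  y3: 0,  y4: 0,  y5: 0,  y6: 0.

Yes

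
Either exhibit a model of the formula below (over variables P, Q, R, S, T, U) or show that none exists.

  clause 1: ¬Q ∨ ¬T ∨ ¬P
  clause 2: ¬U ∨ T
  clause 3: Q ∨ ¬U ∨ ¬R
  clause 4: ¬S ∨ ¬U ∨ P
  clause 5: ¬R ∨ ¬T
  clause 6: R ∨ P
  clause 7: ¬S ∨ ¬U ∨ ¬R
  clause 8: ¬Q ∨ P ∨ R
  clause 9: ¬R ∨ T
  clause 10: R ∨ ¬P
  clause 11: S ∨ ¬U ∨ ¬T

UNSATISFIABLE

Suppose U = False.
Suppose R = False.
The clause (P) is unit, so P = True.
But (¬P) is also a unit clause — contradiction.
That branch fails; take R = True instead.
The clause (¬T) is unit, so T = False.
But (T) is also a unit clause — contradiction.
Both values of R lead to a conflict.
That branch fails; take U = True instead.
The clause (T) is unit, so T = True.
The clause (¬R) is unit, so R = False.
The clause (P) is unit, so P = True.
But (¬P) is also a unit clause — contradiction.
Both values of U lead to a conflict.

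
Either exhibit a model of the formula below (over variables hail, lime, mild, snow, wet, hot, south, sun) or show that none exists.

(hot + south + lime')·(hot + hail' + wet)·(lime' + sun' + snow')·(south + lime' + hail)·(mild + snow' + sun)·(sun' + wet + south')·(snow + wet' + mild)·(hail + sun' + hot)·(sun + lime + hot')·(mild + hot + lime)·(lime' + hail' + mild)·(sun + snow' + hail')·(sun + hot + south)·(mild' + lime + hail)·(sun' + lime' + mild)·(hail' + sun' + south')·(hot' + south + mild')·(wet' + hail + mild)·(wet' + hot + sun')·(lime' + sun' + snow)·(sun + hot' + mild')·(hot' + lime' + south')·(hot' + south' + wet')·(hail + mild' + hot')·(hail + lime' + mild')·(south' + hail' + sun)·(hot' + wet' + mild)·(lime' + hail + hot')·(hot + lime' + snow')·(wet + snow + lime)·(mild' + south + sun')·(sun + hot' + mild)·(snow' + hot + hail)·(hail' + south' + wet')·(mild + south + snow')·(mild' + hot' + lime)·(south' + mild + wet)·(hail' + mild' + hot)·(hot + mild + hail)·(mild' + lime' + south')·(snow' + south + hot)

Suppose hot = 1.
Suppose sun = 1.
Suppose lime = 0.
(mild') alone gives mild = 0.
(wet') alone gives wet = 0.
(south') alone gives south = 0.
(snow) alone gives snow = 1.
That conflicts with the unit clause (snow').
Backtrack on lime: now try lime = 1.
(snow') alone gives snow = 0.
That conflicts with the unit clause (snow).
Either choice for lime ends in contradiction.
Backtrack on sun: now try sun = 0.
(lime) alone gives lime = 1.
(mild') alone gives mild = 0.
That conflicts with the unit clause (mild).
Either choice for sun ends in contradiction.
Backtrack on hot: now try hot = 0.
Suppose south = 1.
Suppose hail = 0.
(sun') alone gives sun = 0.
(snow') alone gives snow = 0.
(mild) alone gives mild = 1.
(lime) alone gives lime = 1.
That conflicts with the unit clause (lime').
Backtrack on hail: now try hail = 1.
(wet) alone gives wet = 1.
That conflicts with the unit clause (wet').
Either choice for hail ends in contradiction.
Backtrack on south: now try south = 0.
(lime') alone gives lime = 0.
(mild) alone gives mild = 1.
(sun) alone gives sun = 1.
That conflicts with the unit clause (sun').
Either choice for south ends in contradiction.
Either choice for hot ends in contradiction.

UNSATISFIABLE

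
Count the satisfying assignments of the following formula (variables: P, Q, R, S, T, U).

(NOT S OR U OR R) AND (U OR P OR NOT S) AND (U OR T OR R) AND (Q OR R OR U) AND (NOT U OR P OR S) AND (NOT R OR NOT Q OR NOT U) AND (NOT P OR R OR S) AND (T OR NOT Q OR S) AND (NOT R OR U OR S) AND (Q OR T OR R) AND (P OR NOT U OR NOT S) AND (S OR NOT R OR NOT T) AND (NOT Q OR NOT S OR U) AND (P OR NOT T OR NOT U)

9

There are 2^6 = 64 truth assignments over (P, Q, R, S, T, U).
Split on R. With R = true, the clauses containing R are satisfied and NOT R drops from the rest; 5 of the 2^5 = 32 assignments to the other variables satisfy what remains.
With R = false, by the same count on the reduced clause set, 4 assignments work.
(One model: P=F, Q=T, R=F, S=F, T=T, U=F.)
Total: 5 + 4 = 9.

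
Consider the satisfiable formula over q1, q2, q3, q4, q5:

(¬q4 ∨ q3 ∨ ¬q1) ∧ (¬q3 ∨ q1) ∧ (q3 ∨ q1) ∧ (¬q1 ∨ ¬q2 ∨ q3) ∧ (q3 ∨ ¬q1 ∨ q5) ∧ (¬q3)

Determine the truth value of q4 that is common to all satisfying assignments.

Suppose q4 = True.
(¬q3) alone gives q3 = False.
(¬q1) alone gives q1 = False.
But (q1) is also a unit clause — contradiction.
So every satisfying assignment has q4 = False.

False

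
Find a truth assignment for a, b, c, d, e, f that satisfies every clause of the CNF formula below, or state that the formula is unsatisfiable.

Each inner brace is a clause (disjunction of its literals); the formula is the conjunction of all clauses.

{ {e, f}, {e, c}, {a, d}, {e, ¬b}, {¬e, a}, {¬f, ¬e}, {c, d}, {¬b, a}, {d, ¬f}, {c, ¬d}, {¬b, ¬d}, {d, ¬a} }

Branch on e: set e = False.
The clause (f) is unit, so f = True.
The clause (c) is unit, so c = True.
The clause (¬b) is unit, so b = False.
The clause (d) is unit, so d = True.
All clauses hold; a can take either value.

a ↦ False; b ↦ False; c ↦ True; d ↦ True; e ↦ False; f ↦ True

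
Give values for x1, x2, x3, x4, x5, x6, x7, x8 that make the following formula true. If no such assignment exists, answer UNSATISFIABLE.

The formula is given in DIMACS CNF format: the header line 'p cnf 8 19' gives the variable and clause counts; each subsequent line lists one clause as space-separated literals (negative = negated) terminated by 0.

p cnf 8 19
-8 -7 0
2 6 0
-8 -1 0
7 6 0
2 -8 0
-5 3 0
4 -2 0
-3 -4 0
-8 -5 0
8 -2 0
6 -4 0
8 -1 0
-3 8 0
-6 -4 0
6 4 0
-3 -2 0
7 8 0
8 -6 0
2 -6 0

Case x8 = False:
The clause (¬x2) is unit, so x2 = False.
The clause (x6) is unit, so x6 = True.
That conflicts with the unit clause (¬x6).
Backtrack on x8: now try x8 = True.
The clause (¬x7) is unit, so x7 = False.
The clause (¬x1) is unit, so x1 = False.
The clause (x6) is unit, so x6 = True.
The clause (x2) is unit, so x2 = True.
The clause (x4) is unit, so x4 = True.
That conflicts with the unit clause (¬x4).
Both values of x8 lead to a conflict.

UNSATISFIABLE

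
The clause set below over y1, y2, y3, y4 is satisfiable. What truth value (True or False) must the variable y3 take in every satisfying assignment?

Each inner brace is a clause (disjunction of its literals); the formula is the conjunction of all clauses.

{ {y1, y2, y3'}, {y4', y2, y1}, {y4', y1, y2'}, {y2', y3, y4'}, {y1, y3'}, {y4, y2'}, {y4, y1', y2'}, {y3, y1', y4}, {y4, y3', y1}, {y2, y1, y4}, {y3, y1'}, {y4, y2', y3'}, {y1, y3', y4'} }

Suppose y3 = 0.
From the singleton clause (y1'), y1 = 0.
Try y4 = 0.
From the singleton clause (y2'), y2 = 0.
Now (y2) is unsatisfied and unit — conflict.
So y4 must be the other value — set y4 = 1.
From the singleton clause (y2), y2 = 1.
Now (y2') is unsatisfied and unit — conflict.
Either choice for y4 ends in contradiction.
So every satisfying assignment has y3 = True.

True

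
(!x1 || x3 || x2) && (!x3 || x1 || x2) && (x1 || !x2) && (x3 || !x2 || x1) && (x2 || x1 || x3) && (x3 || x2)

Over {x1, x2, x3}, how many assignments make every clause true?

3

There are 2^3 = 8 truth assignments over (x1, x2, x3).
Split on x1. With x1 = true, the clauses containing x1 are satisfied and !x1 drops from the rest; 3 of the 2^2 = 4 assignments to the other variables satisfy what remains.
With x1 = false, by the same count on the reduced clause set, 0 assignments work.
Total: 3 + 0 = 3.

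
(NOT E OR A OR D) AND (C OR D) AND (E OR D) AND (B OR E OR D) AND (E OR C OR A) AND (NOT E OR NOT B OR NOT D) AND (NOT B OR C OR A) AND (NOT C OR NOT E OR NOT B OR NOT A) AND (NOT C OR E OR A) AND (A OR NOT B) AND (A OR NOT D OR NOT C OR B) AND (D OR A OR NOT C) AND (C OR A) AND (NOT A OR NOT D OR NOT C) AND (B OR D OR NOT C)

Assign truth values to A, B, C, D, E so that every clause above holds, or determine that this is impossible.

Suppose C = false.
Unit clause (D) forces D = true.
Unit clause (A) forces A = true.
Suppose E = true.
Unit clause (NOT B) forces B = false.
This assignment satisfies each clause.

A=true; B=false; C=false; D=true; E=true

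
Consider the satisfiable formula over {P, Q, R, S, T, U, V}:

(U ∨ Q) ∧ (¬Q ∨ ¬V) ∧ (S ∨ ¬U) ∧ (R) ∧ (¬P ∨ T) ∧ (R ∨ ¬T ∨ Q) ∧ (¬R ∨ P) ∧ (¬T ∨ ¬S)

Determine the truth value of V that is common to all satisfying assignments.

Suppose V = True.
(¬Q) alone gives Q = False.
(U) alone gives U = True.
(S) alone gives S = True.
(R) alone gives R = True.
(P) alone gives P = True.
(T) alone gives T = True.
But (¬T) is also a unit clause — contradiction.
So every satisfying assignment has V = False.

False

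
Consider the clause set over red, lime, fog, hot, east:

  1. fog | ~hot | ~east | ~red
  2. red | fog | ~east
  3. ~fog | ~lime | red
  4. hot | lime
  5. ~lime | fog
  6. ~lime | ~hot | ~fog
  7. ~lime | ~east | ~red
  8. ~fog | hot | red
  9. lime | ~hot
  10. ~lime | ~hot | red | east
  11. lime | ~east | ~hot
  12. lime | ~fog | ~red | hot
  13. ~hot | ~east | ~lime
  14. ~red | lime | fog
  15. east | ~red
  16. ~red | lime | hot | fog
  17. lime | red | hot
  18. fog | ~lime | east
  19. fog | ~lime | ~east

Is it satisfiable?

No, unsatisfiable

Suppose hot = 1.
(lime) alone gives lime = 1.
(fog) alone gives fog = 1.
Now (~fog) is unsatisfied and unit — conflict.
Undo hot and try hot = 0.
(lime) alone gives lime = 1.
(fog) alone gives fog = 1.
(red) alone gives red = 1.
(~east) alone gives east = 0.
Now (east) is unsatisfied and unit — conflict.
Either choice for hot ends in contradiction.
No assignment satisfies every clause.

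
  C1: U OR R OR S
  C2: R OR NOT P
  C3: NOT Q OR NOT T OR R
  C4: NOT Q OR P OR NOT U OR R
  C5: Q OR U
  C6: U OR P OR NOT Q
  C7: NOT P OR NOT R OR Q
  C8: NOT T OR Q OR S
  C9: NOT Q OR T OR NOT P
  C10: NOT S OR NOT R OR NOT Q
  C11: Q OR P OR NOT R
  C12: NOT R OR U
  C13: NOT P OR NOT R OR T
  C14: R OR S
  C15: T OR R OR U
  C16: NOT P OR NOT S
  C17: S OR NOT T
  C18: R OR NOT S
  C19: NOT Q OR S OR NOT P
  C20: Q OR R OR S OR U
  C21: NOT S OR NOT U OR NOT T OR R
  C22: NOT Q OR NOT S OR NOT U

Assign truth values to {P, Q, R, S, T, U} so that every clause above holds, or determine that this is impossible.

P=false,  Q=true,  R=true,  S=false,  T=false,  U=true

Branch on R: set R = true.
Unit clause (U) forces U = true.
Branch on P: set P = false.
Unit clause (Q) forces Q = true.
Unit clause (NOT S) forces S = false.
Unit clause (NOT T) forces T = false.
All clauses are satisfied.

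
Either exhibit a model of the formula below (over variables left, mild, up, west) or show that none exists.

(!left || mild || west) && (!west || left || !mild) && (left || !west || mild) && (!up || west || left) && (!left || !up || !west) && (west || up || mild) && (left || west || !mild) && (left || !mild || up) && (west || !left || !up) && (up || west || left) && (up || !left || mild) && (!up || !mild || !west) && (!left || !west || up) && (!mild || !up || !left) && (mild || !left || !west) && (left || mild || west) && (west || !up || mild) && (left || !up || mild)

left: true; mild: true; up: false; west: false

Try left = true.
Try mild = true.
The clause (!up) is unit, so up = false.
The clause (!west) is unit, so west = false.
Every clause now holds.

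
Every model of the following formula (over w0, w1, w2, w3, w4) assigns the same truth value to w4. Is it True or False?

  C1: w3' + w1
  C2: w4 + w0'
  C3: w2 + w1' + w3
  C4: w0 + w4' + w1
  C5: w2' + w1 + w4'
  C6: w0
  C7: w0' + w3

True

Suppose w4 = 0.
From the singleton clause (w0'), w0 = 0.
Now (w0) is unsatisfied and unit — conflict.
So every satisfying assignment has w4 = True.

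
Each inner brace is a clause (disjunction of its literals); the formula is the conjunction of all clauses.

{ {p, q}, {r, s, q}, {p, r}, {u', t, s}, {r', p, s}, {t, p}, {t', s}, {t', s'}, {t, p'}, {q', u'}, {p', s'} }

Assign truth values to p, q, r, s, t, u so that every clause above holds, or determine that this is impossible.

Case p = 1:
The clause (t) is unit, so t = 1.
The clause (s) is unit, so s = 1.
Now (s') is unsatisfied and unit — conflict.
So p must be the other value — set p = 0.
The clause (q) is unit, so q = 1.
The clause (r) is unit, so r = 1.
The clause (s) is unit, so s = 1.
The clause (t) is unit, so t = 1.
Now (t') is unsatisfied and unit — conflict.
Neither p = 1 nor p = 0 works.

UNSATISFIABLE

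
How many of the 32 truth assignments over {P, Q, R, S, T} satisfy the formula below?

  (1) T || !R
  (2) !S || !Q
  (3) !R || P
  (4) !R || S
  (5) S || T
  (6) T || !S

There are 2^5 = 32 truth assignments over (P, Q, R, S, T).
Split on Q. With Q = true, the clauses containing Q are satisfied and !Q drops from the rest; 2 of the 2^4 = 16 assignments to the other variables satisfy what remains.
With Q = false, by the same count on the reduced clause set, 5 assignments work.
(One model: P=F, Q=F, R=F, S=F, T=T.)
Total: 2 + 5 = 7.

7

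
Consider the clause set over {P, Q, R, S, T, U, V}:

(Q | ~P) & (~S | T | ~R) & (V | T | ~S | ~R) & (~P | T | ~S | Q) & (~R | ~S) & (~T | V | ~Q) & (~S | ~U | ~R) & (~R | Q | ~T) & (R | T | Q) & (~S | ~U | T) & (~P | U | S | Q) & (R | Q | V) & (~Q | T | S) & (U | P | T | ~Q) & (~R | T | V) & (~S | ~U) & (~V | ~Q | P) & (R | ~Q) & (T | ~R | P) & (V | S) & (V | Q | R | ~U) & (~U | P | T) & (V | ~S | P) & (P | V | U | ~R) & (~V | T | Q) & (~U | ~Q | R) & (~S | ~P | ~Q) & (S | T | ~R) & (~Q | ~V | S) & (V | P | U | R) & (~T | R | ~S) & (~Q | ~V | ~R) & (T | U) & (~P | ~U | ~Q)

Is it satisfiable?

Branch on Q: set Q = 0.
From the singleton clause (~P), P = 0.
Branch on R: set R = 0.
From the singleton clause (T), T = 1.
From the singleton clause (V), V = 1.
From the singleton clause (~S), S = 0.
Every clause is now satisfied; U is unconstrained.
A satisfying assignment: P: 0,  Q: 0,  R: 0,  S: 0,  T: 1,  U: 1,  V: 1.

Satisfiable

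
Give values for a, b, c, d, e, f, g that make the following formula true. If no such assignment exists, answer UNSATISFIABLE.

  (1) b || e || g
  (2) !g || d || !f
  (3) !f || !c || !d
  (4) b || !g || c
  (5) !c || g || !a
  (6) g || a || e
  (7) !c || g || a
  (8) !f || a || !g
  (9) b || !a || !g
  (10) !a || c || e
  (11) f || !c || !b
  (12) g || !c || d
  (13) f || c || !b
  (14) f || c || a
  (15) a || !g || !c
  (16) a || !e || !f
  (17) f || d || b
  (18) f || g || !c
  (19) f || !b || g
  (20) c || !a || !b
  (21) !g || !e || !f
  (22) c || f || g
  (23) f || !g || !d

a ↦ true; b ↦ false; c ↦ false; d ↦ false; e ↦ true; f ↦ true; g ↦ false

Suppose b = false.
Suppose e = true.
Suppose g = false.
Suppose c = false.
From the singleton clause (f), f = true.
From the singleton clause (a), a = true.
All clauses hold; d can take either value.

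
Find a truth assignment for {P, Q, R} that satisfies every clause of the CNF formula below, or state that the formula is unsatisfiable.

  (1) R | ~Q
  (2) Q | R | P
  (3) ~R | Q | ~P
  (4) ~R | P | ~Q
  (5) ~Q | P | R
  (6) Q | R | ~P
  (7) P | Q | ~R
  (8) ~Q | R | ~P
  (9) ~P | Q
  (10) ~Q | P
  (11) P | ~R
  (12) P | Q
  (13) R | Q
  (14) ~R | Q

Suppose R = 1.
The clause (P) is unit, so P = 1.
The clause (Q) is unit, so Q = 1.
Every clause now holds.

P: 1, Q: 1, R: 1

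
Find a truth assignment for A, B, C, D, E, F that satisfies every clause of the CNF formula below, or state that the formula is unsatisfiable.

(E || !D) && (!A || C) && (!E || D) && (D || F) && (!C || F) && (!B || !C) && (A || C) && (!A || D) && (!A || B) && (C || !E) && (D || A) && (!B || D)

Branch on E: set E = true.
The clause (D) is unit, so D = true.
The clause (C) is unit, so C = true.
The clause (F) is unit, so F = true.
The clause (!B) is unit, so B = false.
The clause (!A) is unit, so A = false.
This assignment satisfies each clause.

A: false; B: false; C: true; D: true; E: true; F: true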